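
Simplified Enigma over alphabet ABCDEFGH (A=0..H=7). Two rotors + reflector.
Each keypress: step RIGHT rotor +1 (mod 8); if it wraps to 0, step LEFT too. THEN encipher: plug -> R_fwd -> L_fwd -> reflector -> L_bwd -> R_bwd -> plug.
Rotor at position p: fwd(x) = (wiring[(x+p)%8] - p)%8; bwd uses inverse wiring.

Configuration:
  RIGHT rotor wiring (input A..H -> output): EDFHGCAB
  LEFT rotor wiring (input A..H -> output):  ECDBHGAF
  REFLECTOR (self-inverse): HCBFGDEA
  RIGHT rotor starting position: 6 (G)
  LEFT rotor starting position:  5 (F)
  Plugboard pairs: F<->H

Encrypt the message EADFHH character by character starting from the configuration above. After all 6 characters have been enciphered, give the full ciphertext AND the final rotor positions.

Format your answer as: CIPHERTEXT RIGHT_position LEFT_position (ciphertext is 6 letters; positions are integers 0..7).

Char 1 ('E'): step: R->7, L=5; E->plug->E->R->A->L->B->refl->C->L'->H->R'->F->plug->H
Char 2 ('A'): step: R->0, L->6 (L advanced); A->plug->A->R->E->L->F->refl->D->L'->F->R'->C->plug->C
Char 3 ('D'): step: R->1, L=6; D->plug->D->R->F->L->D->refl->F->L'->E->R'->B->plug->B
Char 4 ('F'): step: R->2, L=6; F->plug->H->R->B->L->H->refl->A->L'->H->R'->F->plug->H
Char 5 ('H'): step: R->3, L=6; H->plug->F->R->B->L->H->refl->A->L'->H->R'->C->plug->C
Char 6 ('H'): step: R->4, L=6; H->plug->F->R->H->L->A->refl->H->L'->B->R'->G->plug->G
Final: ciphertext=HCBHCG, RIGHT=4, LEFT=6

Answer: HCBHCG 4 6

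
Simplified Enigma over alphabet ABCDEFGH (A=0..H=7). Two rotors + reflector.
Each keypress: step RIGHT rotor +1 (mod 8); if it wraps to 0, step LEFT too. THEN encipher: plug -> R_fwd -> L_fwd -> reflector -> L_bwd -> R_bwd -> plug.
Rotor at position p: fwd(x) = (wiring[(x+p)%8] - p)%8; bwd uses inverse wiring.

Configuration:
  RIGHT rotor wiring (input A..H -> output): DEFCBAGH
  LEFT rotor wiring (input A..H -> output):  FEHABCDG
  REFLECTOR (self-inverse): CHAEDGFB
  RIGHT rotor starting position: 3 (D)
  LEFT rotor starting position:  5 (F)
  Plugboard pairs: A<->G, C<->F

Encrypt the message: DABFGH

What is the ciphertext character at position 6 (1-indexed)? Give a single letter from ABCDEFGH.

Char 1 ('D'): step: R->4, L=5; D->plug->D->R->D->L->A->refl->C->L'->F->R'->A->plug->G
Char 2 ('A'): step: R->5, L=5; A->plug->G->R->F->L->C->refl->A->L'->D->R'->A->plug->G
Char 3 ('B'): step: R->6, L=5; B->plug->B->R->B->L->G->refl->F->L'->A->R'->A->plug->G
Char 4 ('F'): step: R->7, L=5; F->plug->C->R->F->L->C->refl->A->L'->D->R'->E->plug->E
Char 5 ('G'): step: R->0, L->6 (L advanced); G->plug->A->R->D->L->G->refl->F->L'->A->R'->F->plug->C
Char 6 ('H'): step: R->1, L=6; H->plug->H->R->C->L->H->refl->B->L'->E->R'->B->plug->B

B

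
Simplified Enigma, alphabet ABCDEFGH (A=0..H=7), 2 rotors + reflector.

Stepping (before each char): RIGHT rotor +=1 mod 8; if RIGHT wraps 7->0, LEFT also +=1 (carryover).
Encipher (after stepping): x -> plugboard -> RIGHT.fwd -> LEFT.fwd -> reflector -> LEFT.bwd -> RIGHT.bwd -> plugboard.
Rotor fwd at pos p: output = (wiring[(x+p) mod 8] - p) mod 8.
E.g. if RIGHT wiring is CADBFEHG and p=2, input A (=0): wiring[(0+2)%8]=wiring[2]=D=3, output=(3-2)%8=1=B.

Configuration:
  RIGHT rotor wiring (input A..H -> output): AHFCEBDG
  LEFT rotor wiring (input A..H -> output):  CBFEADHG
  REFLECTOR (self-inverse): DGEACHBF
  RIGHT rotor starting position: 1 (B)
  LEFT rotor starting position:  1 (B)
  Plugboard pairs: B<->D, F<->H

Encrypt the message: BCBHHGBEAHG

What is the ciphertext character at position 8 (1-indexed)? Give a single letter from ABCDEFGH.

Char 1 ('B'): step: R->2, L=1; B->plug->D->R->H->L->B->refl->G->L'->F->R'->H->plug->F
Char 2 ('C'): step: R->3, L=1; C->plug->C->R->G->L->F->refl->H->L'->D->R'->E->plug->E
Char 3 ('B'): step: R->4, L=1; B->plug->D->R->C->L->D->refl->A->L'->A->R'->A->plug->A
Char 4 ('H'): step: R->5, L=1; H->plug->F->R->A->L->A->refl->D->L'->C->R'->E->plug->E
Char 5 ('H'): step: R->6, L=1; H->plug->F->R->E->L->C->refl->E->L'->B->R'->D->plug->B
Char 6 ('G'): step: R->7, L=1; G->plug->G->R->C->L->D->refl->A->L'->A->R'->C->plug->C
Char 7 ('B'): step: R->0, L->2 (L advanced); B->plug->D->R->C->L->G->refl->B->L'->D->R'->G->plug->G
Char 8 ('E'): step: R->1, L=2; E->plug->E->R->A->L->D->refl->A->L'->G->R'->A->plug->A

A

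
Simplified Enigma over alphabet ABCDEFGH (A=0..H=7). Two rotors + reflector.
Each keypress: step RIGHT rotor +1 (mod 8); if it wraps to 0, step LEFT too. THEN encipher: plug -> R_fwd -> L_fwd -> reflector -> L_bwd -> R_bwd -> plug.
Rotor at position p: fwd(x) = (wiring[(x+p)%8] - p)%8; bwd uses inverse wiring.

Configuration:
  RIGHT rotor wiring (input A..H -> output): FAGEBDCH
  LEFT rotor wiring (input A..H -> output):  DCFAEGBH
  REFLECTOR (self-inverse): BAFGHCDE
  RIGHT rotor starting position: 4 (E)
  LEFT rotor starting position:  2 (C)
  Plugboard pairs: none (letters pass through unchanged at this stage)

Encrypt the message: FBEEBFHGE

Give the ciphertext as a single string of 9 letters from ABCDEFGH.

Char 1 ('F'): step: R->5, L=2; F->plug->F->R->B->L->G->refl->D->L'->A->R'->D->plug->D
Char 2 ('B'): step: R->6, L=2; B->plug->B->R->B->L->G->refl->D->L'->A->R'->E->plug->E
Char 3 ('E'): step: R->7, L=2; E->plug->E->R->F->L->F->refl->C->L'->C->R'->F->plug->F
Char 4 ('E'): step: R->0, L->3 (L advanced); E->plug->E->R->B->L->B->refl->A->L'->F->R'->A->plug->A
Char 5 ('B'): step: R->1, L=3; B->plug->B->R->F->L->A->refl->B->L'->B->R'->F->plug->F
Char 6 ('F'): step: R->2, L=3; F->plug->F->R->F->L->A->refl->B->L'->B->R'->D->plug->D
Char 7 ('H'): step: R->3, L=3; H->plug->H->R->D->L->G->refl->D->L'->C->R'->F->plug->F
Char 8 ('G'): step: R->4, L=3; G->plug->G->R->C->L->D->refl->G->L'->D->R'->D->plug->D
Char 9 ('E'): step: R->5, L=3; E->plug->E->R->D->L->G->refl->D->L'->C->R'->C->plug->C

Answer: DEFAFDFDC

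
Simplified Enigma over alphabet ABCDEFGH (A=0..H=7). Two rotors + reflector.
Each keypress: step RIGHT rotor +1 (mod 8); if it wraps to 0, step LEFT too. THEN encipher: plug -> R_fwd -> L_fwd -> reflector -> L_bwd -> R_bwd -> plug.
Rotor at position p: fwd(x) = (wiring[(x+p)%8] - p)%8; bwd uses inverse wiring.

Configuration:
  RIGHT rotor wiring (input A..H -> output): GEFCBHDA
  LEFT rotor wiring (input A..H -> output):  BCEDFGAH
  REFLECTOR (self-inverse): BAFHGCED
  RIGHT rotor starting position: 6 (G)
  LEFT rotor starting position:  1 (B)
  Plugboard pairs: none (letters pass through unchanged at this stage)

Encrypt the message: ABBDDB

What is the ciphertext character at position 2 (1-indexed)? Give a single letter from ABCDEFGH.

Char 1 ('A'): step: R->7, L=1; A->plug->A->R->B->L->D->refl->H->L'->F->R'->C->plug->C
Char 2 ('B'): step: R->0, L->2 (L advanced); B->plug->B->R->E->L->G->refl->E->L'->D->R'->G->plug->G

G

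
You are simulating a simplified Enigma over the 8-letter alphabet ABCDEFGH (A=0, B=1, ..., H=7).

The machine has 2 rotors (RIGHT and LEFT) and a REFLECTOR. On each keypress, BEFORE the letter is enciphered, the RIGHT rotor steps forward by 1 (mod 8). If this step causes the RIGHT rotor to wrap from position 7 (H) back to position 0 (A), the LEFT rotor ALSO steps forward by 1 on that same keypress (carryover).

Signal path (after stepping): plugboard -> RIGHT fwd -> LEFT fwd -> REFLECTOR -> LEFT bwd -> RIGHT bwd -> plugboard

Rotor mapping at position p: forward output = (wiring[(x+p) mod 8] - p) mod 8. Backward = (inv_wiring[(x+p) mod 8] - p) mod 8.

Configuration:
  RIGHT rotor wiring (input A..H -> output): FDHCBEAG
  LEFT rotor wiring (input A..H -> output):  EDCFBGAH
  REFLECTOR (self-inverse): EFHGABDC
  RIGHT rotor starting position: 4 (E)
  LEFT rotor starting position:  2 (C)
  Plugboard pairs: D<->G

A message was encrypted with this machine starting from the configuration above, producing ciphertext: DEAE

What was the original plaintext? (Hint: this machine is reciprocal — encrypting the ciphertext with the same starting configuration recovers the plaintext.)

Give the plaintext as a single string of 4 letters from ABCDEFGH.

Char 1 ('D'): step: R->5, L=2; D->plug->G->R->F->L->F->refl->B->L'->H->R'->A->plug->A
Char 2 ('E'): step: R->6, L=2; E->plug->E->R->B->L->D->refl->G->L'->E->R'->F->plug->F
Char 3 ('A'): step: R->7, L=2; A->plug->A->R->H->L->B->refl->F->L'->F->R'->G->plug->D
Char 4 ('E'): step: R->0, L->3 (L advanced); E->plug->E->R->B->L->G->refl->D->L'->C->R'->D->plug->G

Answer: AFDG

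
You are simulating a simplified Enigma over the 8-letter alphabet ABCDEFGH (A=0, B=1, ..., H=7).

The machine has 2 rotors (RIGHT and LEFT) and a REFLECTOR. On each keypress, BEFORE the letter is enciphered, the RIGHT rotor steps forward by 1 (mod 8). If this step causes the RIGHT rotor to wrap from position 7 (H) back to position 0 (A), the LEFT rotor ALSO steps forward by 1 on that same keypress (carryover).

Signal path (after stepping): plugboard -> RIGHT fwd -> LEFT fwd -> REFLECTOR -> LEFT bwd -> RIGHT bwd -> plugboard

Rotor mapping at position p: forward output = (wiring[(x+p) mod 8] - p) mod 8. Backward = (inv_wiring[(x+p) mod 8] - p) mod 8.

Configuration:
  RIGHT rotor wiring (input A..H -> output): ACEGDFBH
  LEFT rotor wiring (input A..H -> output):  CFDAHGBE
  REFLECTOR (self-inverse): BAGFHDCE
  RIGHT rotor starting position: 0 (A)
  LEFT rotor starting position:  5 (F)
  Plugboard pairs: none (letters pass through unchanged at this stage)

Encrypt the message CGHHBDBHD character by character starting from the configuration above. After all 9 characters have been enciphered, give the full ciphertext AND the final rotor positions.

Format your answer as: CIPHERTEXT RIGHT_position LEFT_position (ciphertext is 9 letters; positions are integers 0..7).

Char 1 ('C'): step: R->1, L=5; C->plug->C->R->F->L->G->refl->C->L'->H->R'->H->plug->H
Char 2 ('G'): step: R->2, L=5; G->plug->G->R->G->L->D->refl->F->L'->D->R'->D->plug->D
Char 3 ('H'): step: R->3, L=5; H->plug->H->R->B->L->E->refl->H->L'->C->R'->C->plug->C
Char 4 ('H'): step: R->4, L=5; H->plug->H->R->C->L->H->refl->E->L'->B->R'->B->plug->B
Char 5 ('B'): step: R->5, L=5; B->plug->B->R->E->L->A->refl->B->L'->A->R'->A->plug->A
Char 6 ('D'): step: R->6, L=5; D->plug->D->R->E->L->A->refl->B->L'->A->R'->F->plug->F
Char 7 ('B'): step: R->7, L=5; B->plug->B->R->B->L->E->refl->H->L'->C->R'->H->plug->H
Char 8 ('H'): step: R->0, L->6 (L advanced); H->plug->H->R->H->L->A->refl->B->L'->G->R'->D->plug->D
Char 9 ('D'): step: R->1, L=6; D->plug->D->R->C->L->E->refl->H->L'->D->R'->B->plug->B
Final: ciphertext=HDCBAFHDB, RIGHT=1, LEFT=6

Answer: HDCBAFHDB 1 6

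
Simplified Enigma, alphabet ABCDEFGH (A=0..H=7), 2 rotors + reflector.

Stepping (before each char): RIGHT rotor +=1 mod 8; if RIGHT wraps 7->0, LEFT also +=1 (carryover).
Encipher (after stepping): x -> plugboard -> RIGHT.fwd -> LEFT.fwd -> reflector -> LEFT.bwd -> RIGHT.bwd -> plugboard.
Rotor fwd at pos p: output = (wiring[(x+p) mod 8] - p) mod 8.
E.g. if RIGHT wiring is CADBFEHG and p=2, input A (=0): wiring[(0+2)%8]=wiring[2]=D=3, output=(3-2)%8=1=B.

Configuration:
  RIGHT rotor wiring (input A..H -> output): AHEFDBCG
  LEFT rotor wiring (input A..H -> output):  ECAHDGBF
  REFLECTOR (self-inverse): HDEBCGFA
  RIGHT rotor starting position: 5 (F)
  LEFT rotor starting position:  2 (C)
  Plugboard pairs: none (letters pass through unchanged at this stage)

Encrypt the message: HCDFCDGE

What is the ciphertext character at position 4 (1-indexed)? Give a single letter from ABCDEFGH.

Char 1 ('H'): step: R->6, L=2; H->plug->H->R->D->L->E->refl->C->L'->G->R'->E->plug->E
Char 2 ('C'): step: R->7, L=2; C->plug->C->R->A->L->G->refl->F->L'->B->R'->B->plug->B
Char 3 ('D'): step: R->0, L->3 (L advanced); D->plug->D->R->F->L->B->refl->D->L'->C->R'->G->plug->G
Char 4 ('F'): step: R->1, L=3; F->plug->F->R->B->L->A->refl->H->L'->G->R'->A->plug->A

A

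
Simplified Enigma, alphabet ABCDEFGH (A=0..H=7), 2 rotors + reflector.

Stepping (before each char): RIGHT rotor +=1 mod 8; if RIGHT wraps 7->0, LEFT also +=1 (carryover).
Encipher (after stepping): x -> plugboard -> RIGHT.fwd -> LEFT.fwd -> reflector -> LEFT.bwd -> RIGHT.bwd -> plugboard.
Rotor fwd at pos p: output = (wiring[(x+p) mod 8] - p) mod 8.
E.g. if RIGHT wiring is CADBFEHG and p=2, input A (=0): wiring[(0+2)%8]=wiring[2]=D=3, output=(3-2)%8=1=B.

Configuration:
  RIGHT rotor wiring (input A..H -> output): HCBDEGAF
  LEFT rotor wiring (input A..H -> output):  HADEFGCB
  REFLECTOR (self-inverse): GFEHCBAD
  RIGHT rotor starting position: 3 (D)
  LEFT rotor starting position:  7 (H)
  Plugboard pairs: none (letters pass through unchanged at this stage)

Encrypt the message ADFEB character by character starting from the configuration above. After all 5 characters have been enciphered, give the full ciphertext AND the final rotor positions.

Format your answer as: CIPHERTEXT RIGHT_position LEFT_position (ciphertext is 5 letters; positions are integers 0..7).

Answer: EFCDG 0 0

Derivation:
Char 1 ('A'): step: R->4, L=7; A->plug->A->R->A->L->C->refl->E->L'->D->R'->E->plug->E
Char 2 ('D'): step: R->5, L=7; D->plug->D->R->C->L->B->refl->F->L'->E->R'->F->plug->F
Char 3 ('F'): step: R->6, L=7; F->plug->F->R->F->L->G->refl->A->L'->B->R'->C->plug->C
Char 4 ('E'): step: R->7, L=7; E->plug->E->R->E->L->F->refl->B->L'->C->R'->D->plug->D
Char 5 ('B'): step: R->0, L->0 (L advanced); B->plug->B->R->C->L->D->refl->H->L'->A->R'->G->plug->G
Final: ciphertext=EFCDG, RIGHT=0, LEFT=0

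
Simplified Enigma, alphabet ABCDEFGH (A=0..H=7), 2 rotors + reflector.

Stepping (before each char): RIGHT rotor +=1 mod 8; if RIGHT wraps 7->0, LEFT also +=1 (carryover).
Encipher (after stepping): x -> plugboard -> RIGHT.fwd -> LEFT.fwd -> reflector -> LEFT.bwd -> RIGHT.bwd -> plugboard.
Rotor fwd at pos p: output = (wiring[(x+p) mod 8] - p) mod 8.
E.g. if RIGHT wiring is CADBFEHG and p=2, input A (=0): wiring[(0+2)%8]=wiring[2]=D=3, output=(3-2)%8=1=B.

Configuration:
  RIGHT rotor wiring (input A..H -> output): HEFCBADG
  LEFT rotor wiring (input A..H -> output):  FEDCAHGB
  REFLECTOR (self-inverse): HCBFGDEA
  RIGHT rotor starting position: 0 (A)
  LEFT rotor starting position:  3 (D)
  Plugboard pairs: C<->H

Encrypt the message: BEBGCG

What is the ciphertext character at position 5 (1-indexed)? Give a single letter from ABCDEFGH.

Char 1 ('B'): step: R->1, L=3; B->plug->B->R->E->L->G->refl->E->L'->C->R'->F->plug->F
Char 2 ('E'): step: R->2, L=3; E->plug->E->R->B->L->F->refl->D->L'->D->R'->A->plug->A
Char 3 ('B'): step: R->3, L=3; B->plug->B->R->G->L->B->refl->C->L'->F->R'->C->plug->H
Char 4 ('G'): step: R->4, L=3; G->plug->G->R->B->L->F->refl->D->L'->D->R'->E->plug->E
Char 5 ('C'): step: R->5, L=3; C->plug->H->R->E->L->G->refl->E->L'->C->R'->D->plug->D

D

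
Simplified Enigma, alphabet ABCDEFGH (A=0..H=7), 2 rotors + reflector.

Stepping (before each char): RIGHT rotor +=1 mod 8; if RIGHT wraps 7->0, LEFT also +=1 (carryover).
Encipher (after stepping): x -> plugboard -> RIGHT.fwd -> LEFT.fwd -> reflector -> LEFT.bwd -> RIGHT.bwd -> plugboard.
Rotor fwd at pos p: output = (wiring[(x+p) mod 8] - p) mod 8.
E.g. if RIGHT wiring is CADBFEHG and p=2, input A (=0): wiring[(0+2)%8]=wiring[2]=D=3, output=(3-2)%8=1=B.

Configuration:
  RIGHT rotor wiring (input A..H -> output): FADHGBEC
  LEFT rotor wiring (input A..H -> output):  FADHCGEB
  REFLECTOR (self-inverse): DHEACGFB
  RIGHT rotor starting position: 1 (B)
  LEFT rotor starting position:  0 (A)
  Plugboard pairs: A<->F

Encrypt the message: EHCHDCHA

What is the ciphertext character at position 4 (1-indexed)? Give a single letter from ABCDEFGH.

Char 1 ('E'): step: R->2, L=0; E->plug->E->R->C->L->D->refl->A->L'->B->R'->A->plug->F
Char 2 ('H'): step: R->3, L=0; H->plug->H->R->A->L->F->refl->G->L'->F->R'->G->plug->G
Char 3 ('C'): step: R->4, L=0; C->plug->C->R->A->L->F->refl->G->L'->F->R'->B->plug->B
Char 4 ('H'): step: R->5, L=0; H->plug->H->R->B->L->A->refl->D->L'->C->R'->G->plug->G

G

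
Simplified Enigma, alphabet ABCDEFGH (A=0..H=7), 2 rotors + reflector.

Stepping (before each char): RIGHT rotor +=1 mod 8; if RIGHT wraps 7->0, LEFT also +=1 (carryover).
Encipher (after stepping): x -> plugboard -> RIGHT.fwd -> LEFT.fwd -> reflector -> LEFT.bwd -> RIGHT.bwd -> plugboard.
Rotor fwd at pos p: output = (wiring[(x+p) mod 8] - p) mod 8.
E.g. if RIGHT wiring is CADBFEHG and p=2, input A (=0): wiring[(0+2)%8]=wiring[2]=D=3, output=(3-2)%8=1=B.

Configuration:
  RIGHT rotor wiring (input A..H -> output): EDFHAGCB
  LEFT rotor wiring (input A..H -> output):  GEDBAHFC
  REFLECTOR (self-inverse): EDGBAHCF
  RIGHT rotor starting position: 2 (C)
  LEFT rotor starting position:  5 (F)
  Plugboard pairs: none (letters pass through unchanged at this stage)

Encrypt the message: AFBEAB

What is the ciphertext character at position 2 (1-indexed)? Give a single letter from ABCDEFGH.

Char 1 ('A'): step: R->3, L=5; A->plug->A->R->E->L->H->refl->F->L'->C->R'->H->plug->H
Char 2 ('F'): step: R->4, L=5; F->plug->F->R->H->L->D->refl->B->L'->D->R'->H->plug->H

H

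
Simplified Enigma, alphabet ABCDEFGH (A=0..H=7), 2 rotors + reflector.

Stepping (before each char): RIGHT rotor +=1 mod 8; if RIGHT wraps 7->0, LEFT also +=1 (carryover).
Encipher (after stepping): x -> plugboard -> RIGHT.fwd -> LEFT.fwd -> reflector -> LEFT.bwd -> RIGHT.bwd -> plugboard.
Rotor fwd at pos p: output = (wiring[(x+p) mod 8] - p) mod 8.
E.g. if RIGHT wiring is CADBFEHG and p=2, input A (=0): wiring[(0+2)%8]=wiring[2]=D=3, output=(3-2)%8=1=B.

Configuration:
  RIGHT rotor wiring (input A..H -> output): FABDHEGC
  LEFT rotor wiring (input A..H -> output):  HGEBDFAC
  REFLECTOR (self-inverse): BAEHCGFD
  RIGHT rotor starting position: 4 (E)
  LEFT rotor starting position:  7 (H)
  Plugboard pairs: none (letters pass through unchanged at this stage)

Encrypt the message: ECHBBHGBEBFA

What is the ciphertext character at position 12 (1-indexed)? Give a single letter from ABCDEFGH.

Char 1 ('E'): step: R->5, L=7; E->plug->E->R->D->L->F->refl->G->L'->G->R'->G->plug->G
Char 2 ('C'): step: R->6, L=7; C->plug->C->R->H->L->B->refl->A->L'->B->R'->G->plug->G
Char 3 ('H'): step: R->7, L=7; H->plug->H->R->H->L->B->refl->A->L'->B->R'->C->plug->C
Char 4 ('B'): step: R->0, L->0 (L advanced); B->plug->B->R->A->L->H->refl->D->L'->E->R'->F->plug->F
Char 5 ('B'): step: R->1, L=0; B->plug->B->R->A->L->H->refl->D->L'->E->R'->H->plug->H
Char 6 ('H'): step: R->2, L=0; H->plug->H->R->G->L->A->refl->B->L'->D->R'->G->plug->G
Char 7 ('G'): step: R->3, L=0; G->plug->G->R->F->L->F->refl->G->L'->B->R'->C->plug->C
Char 8 ('B'): step: R->4, L=0; B->plug->B->R->A->L->H->refl->D->L'->E->R'->F->plug->F
Char 9 ('E'): step: R->5, L=0; E->plug->E->R->D->L->B->refl->A->L'->G->R'->G->plug->G
Char 10 ('B'): step: R->6, L=0; B->plug->B->R->E->L->D->refl->H->L'->A->R'->A->plug->A
Char 11 ('F'): step: R->7, L=0; F->plug->F->R->A->L->H->refl->D->L'->E->R'->E->plug->E
Char 12 ('A'): step: R->0, L->1 (L advanced); A->plug->A->R->F->L->H->refl->D->L'->B->R'->C->plug->C

C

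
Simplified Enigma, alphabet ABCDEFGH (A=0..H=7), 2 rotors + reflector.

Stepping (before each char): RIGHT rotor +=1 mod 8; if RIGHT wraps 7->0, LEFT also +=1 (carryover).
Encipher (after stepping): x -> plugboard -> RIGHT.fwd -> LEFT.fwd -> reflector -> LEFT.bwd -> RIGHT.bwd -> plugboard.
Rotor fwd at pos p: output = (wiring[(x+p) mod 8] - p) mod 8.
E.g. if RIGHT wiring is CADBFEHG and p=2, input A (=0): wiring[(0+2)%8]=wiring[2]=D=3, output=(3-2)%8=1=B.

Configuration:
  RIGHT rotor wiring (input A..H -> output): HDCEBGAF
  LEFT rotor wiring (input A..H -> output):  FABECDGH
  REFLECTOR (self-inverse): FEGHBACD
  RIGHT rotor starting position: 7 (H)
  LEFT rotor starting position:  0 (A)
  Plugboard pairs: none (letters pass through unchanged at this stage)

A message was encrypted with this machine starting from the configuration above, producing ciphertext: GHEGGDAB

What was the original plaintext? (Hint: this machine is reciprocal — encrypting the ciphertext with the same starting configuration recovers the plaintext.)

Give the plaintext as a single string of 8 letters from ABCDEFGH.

Char 1 ('G'): step: R->0, L->1 (L advanced); G->plug->G->R->A->L->H->refl->D->L'->C->R'->C->plug->C
Char 2 ('H'): step: R->1, L=1; H->plug->H->R->G->L->G->refl->C->L'->E->R'->G->plug->G
Char 3 ('E'): step: R->2, L=1; E->plug->E->R->G->L->G->refl->C->L'->E->R'->D->plug->D
Char 4 ('G'): step: R->3, L=1; G->plug->G->R->A->L->H->refl->D->L'->C->R'->E->plug->E
Char 5 ('G'): step: R->4, L=1; G->plug->G->R->G->L->G->refl->C->L'->E->R'->C->plug->C
Char 6 ('D'): step: R->5, L=1; D->plug->D->R->C->L->D->refl->H->L'->A->R'->C->plug->C
Char 7 ('A'): step: R->6, L=1; A->plug->A->R->C->L->D->refl->H->L'->A->R'->H->plug->H
Char 8 ('B'): step: R->7, L=1; B->plug->B->R->A->L->H->refl->D->L'->C->R'->F->plug->F

Answer: CGDECCHF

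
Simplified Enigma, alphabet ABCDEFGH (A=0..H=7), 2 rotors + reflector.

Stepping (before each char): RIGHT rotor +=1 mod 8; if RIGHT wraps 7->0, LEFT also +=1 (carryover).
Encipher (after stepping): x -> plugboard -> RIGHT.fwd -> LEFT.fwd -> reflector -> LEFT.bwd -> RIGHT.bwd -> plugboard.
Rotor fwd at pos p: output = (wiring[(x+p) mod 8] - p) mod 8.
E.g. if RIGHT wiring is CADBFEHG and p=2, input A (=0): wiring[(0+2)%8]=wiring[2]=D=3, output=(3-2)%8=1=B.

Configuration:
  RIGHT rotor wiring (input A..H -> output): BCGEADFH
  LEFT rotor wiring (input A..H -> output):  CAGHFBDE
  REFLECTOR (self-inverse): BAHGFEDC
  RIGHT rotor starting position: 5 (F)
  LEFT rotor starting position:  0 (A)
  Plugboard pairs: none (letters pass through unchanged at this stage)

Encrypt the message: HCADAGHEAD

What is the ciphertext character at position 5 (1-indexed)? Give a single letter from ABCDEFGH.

Char 1 ('H'): step: R->6, L=0; H->plug->H->R->F->L->B->refl->A->L'->B->R'->B->plug->B
Char 2 ('C'): step: R->7, L=0; C->plug->C->R->D->L->H->refl->C->L'->A->R'->A->plug->A
Char 3 ('A'): step: R->0, L->1 (L advanced); A->plug->A->R->B->L->F->refl->E->L'->D->R'->F->plug->F
Char 4 ('D'): step: R->1, L=1; D->plug->D->R->H->L->B->refl->A->L'->E->R'->F->plug->F
Char 5 ('A'): step: R->2, L=1; A->plug->A->R->E->L->A->refl->B->L'->H->R'->G->plug->G

G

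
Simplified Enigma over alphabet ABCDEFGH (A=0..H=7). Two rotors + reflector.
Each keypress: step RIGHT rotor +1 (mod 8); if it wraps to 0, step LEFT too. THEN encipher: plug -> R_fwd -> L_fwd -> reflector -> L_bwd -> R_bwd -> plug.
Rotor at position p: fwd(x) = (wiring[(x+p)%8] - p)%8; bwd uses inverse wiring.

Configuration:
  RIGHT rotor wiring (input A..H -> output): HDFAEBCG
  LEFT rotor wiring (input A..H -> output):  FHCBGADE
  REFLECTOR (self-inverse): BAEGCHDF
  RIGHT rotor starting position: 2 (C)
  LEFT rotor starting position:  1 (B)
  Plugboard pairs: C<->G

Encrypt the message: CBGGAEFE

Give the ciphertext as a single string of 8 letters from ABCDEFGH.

Answer: GFDFFDGF

Derivation:
Char 1 ('C'): step: R->3, L=1; C->plug->G->R->A->L->G->refl->D->L'->G->R'->C->plug->G
Char 2 ('B'): step: R->4, L=1; B->plug->B->R->F->L->C->refl->E->L'->H->R'->F->plug->F
Char 3 ('G'): step: R->5, L=1; G->plug->C->R->B->L->B->refl->A->L'->C->R'->D->plug->D
Char 4 ('G'): step: R->6, L=1; G->plug->C->R->B->L->B->refl->A->L'->C->R'->F->plug->F
Char 5 ('A'): step: R->7, L=1; A->plug->A->R->H->L->E->refl->C->L'->F->R'->F->plug->F
Char 6 ('E'): step: R->0, L->2 (L advanced); E->plug->E->R->E->L->B->refl->A->L'->A->R'->D->plug->D
Char 7 ('F'): step: R->1, L=2; F->plug->F->R->B->L->H->refl->F->L'->H->R'->C->plug->G
Char 8 ('E'): step: R->2, L=2; E->plug->E->R->A->L->A->refl->B->L'->E->R'->F->plug->F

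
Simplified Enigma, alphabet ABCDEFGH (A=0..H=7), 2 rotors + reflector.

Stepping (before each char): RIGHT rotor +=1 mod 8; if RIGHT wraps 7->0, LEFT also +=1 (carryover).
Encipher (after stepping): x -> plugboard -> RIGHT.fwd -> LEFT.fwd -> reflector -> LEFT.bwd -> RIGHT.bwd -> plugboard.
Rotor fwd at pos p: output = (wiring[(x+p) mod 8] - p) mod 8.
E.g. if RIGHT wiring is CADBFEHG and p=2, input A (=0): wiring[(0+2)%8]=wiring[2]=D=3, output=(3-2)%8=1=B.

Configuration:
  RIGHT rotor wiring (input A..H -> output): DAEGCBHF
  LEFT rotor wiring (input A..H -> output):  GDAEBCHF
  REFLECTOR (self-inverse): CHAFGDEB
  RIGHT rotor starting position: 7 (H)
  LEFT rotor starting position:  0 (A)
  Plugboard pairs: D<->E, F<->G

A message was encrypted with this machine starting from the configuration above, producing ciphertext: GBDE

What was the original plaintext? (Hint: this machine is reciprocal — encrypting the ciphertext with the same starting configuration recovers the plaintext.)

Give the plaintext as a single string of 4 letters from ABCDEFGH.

Answer: CDHH

Derivation:
Char 1 ('G'): step: R->0, L->1 (L advanced); G->plug->F->R->B->L->H->refl->B->L'->E->R'->C->plug->C
Char 2 ('B'): step: R->1, L=1; B->plug->B->R->D->L->A->refl->C->L'->A->R'->E->plug->D
Char 3 ('D'): step: R->2, L=1; D->plug->E->R->F->L->G->refl->E->L'->G->R'->H->plug->H
Char 4 ('E'): step: R->3, L=1; E->plug->D->R->E->L->B->refl->H->L'->B->R'->H->plug->H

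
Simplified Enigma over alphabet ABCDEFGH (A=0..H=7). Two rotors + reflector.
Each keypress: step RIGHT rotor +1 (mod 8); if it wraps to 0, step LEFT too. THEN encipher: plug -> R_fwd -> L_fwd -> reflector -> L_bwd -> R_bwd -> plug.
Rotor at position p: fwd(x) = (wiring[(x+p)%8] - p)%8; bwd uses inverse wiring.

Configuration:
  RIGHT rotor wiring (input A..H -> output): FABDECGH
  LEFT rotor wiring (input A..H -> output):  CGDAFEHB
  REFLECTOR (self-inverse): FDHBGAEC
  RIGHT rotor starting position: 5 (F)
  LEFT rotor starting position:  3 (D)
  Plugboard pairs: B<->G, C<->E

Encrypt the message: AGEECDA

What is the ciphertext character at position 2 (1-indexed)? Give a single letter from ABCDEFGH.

Char 1 ('A'): step: R->6, L=3; A->plug->A->R->A->L->F->refl->A->L'->H->R'->C->plug->E
Char 2 ('G'): step: R->7, L=3; G->plug->B->R->G->L->D->refl->B->L'->C->R'->D->plug->D

D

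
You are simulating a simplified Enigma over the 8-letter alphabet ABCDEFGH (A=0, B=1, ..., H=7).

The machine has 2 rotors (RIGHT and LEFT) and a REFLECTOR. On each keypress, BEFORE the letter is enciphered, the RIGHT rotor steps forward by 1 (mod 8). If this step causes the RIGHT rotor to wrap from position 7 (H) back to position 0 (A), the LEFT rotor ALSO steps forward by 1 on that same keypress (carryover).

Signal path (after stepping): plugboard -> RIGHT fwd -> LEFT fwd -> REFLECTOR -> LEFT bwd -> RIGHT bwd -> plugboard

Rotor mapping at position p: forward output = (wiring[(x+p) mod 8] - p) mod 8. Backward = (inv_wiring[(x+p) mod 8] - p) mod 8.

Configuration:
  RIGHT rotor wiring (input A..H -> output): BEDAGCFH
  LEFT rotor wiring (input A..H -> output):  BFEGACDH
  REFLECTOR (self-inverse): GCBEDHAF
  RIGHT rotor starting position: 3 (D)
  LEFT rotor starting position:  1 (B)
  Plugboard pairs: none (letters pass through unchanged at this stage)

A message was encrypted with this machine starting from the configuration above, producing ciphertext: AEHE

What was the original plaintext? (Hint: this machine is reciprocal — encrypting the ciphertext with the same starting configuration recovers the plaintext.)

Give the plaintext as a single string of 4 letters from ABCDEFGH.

Char 1 ('A'): step: R->4, L=1; A->plug->A->R->C->L->F->refl->H->L'->D->R'->D->plug->D
Char 2 ('E'): step: R->5, L=1; E->plug->E->R->H->L->A->refl->G->L'->G->R'->F->plug->F
Char 3 ('H'): step: R->6, L=1; H->plug->H->R->E->L->B->refl->C->L'->F->R'->E->plug->E
Char 4 ('E'): step: R->7, L=1; E->plug->E->R->B->L->D->refl->E->L'->A->R'->A->plug->A

Answer: DFEA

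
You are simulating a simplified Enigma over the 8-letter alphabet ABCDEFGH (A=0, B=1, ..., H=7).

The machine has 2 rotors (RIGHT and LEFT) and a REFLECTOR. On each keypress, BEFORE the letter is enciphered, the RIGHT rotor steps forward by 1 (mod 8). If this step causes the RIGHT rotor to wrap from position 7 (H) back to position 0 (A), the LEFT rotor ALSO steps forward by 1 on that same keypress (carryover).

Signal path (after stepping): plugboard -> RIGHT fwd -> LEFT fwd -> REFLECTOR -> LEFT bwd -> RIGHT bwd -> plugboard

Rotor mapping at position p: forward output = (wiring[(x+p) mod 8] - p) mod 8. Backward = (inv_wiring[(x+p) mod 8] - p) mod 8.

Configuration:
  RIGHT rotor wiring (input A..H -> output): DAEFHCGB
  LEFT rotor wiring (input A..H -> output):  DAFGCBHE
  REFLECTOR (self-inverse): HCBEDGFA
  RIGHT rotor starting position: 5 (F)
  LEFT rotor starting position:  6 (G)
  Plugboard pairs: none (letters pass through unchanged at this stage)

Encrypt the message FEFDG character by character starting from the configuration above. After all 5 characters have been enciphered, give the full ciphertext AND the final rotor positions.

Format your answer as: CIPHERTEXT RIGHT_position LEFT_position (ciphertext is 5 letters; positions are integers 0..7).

Char 1 ('F'): step: R->6, L=6; F->plug->F->R->H->L->D->refl->E->L'->G->R'->E->plug->E
Char 2 ('E'): step: R->7, L=6; E->plug->E->R->G->L->E->refl->D->L'->H->R'->H->plug->H
Char 3 ('F'): step: R->0, L->7 (L advanced); F->plug->F->R->C->L->B->refl->C->L'->G->R'->G->plug->G
Char 4 ('D'): step: R->1, L=7; D->plug->D->R->G->L->C->refl->B->L'->C->R'->H->plug->H
Char 5 ('G'): step: R->2, L=7; G->plug->G->R->B->L->E->refl->D->L'->F->R'->C->plug->C
Final: ciphertext=EHGHC, RIGHT=2, LEFT=7

Answer: EHGHC 2 7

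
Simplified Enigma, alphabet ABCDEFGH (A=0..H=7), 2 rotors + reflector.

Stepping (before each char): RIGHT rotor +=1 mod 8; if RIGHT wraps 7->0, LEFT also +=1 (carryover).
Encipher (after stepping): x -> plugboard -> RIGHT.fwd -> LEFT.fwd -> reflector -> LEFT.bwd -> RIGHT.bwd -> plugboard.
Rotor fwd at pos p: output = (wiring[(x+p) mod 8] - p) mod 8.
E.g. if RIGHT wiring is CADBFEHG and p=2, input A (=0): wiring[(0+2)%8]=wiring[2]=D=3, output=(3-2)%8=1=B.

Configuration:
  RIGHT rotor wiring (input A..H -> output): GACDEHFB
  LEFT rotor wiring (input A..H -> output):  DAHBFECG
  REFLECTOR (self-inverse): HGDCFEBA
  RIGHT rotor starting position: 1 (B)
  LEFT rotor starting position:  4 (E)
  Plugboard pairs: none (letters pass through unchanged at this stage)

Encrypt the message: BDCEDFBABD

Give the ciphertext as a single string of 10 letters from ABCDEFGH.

Answer: GAFGCBFGHF

Derivation:
Char 1 ('B'): step: R->2, L=4; B->plug->B->R->B->L->A->refl->H->L'->E->R'->G->plug->G
Char 2 ('D'): step: R->3, L=4; D->plug->D->R->C->L->G->refl->B->L'->A->R'->A->plug->A
Char 3 ('C'): step: R->4, L=4; C->plug->C->R->B->L->A->refl->H->L'->E->R'->F->plug->F
Char 4 ('E'): step: R->5, L=4; E->plug->E->R->D->L->C->refl->D->L'->G->R'->G->plug->G
Char 5 ('D'): step: R->6, L=4; D->plug->D->R->C->L->G->refl->B->L'->A->R'->C->plug->C
Char 6 ('F'): step: R->7, L=4; F->plug->F->R->F->L->E->refl->F->L'->H->R'->B->plug->B
Char 7 ('B'): step: R->0, L->5 (L advanced); B->plug->B->R->A->L->H->refl->A->L'->H->R'->F->plug->F
Char 8 ('A'): step: R->1, L=5; A->plug->A->R->H->L->A->refl->H->L'->A->R'->G->plug->G
Char 9 ('B'): step: R->2, L=5; B->plug->B->R->B->L->F->refl->E->L'->G->R'->H->plug->H
Char 10 ('D'): step: R->3, L=5; D->plug->D->R->C->L->B->refl->G->L'->D->R'->F->plug->F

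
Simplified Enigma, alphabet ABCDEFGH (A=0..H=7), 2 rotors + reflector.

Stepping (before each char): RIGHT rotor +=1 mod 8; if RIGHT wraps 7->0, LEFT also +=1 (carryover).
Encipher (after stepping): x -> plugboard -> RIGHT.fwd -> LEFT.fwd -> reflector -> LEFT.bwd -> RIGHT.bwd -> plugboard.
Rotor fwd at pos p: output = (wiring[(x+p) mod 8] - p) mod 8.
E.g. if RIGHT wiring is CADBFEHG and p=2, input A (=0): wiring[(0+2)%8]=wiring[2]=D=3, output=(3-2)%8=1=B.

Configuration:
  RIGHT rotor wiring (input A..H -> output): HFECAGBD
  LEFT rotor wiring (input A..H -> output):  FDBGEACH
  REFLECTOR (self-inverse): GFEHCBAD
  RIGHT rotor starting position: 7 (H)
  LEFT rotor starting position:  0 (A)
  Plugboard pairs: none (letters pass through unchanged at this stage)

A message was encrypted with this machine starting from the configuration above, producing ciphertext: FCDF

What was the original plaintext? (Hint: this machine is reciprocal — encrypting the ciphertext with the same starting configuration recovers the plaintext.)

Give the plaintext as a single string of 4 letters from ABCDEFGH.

Char 1 ('F'): step: R->0, L->1 (L advanced); F->plug->F->R->G->L->G->refl->A->L'->B->R'->G->plug->G
Char 2 ('C'): step: R->1, L=1; C->plug->C->R->B->L->A->refl->G->L'->G->R'->H->plug->H
Char 3 ('D'): step: R->2, L=1; D->plug->D->R->E->L->H->refl->D->L'->D->R'->H->plug->H
Char 4 ('F'): step: R->3, L=1; F->plug->F->R->E->L->H->refl->D->L'->D->R'->C->plug->C

Answer: GHHC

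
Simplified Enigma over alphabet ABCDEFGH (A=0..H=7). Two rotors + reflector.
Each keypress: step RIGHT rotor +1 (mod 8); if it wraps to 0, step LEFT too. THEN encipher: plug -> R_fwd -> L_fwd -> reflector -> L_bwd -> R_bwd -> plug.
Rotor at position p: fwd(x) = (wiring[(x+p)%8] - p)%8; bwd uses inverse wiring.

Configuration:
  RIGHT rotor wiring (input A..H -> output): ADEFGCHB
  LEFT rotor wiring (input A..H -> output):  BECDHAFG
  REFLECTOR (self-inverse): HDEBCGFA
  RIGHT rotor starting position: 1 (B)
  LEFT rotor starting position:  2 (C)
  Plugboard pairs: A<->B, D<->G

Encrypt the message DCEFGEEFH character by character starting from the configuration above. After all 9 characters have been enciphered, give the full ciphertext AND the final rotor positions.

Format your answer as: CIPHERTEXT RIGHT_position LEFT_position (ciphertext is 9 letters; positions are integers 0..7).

Char 1 ('D'): step: R->2, L=2; D->plug->G->R->G->L->H->refl->A->L'->A->R'->D->plug->G
Char 2 ('C'): step: R->3, L=2; C->plug->C->R->H->L->C->refl->E->L'->F->R'->F->plug->F
Char 3 ('E'): step: R->4, L=2; E->plug->E->R->E->L->D->refl->B->L'->B->R'->H->plug->H
Char 4 ('F'): step: R->5, L=2; F->plug->F->R->H->L->C->refl->E->L'->F->R'->A->plug->B
Char 5 ('G'): step: R->6, L=2; G->plug->D->R->F->L->E->refl->C->L'->H->R'->F->plug->F
Char 6 ('E'): step: R->7, L=2; E->plug->E->R->G->L->H->refl->A->L'->A->R'->H->plug->H
Char 7 ('E'): step: R->0, L->3 (L advanced); E->plug->E->R->G->L->B->refl->D->L'->E->R'->C->plug->C
Char 8 ('F'): step: R->1, L=3; F->plug->F->R->G->L->B->refl->D->L'->E->R'->C->plug->C
Char 9 ('H'): step: R->2, L=3; H->plug->H->R->B->L->E->refl->C->L'->D->R'->B->plug->A
Final: ciphertext=GFHBFHCCA, RIGHT=2, LEFT=3

Answer: GFHBFHCCA 2 3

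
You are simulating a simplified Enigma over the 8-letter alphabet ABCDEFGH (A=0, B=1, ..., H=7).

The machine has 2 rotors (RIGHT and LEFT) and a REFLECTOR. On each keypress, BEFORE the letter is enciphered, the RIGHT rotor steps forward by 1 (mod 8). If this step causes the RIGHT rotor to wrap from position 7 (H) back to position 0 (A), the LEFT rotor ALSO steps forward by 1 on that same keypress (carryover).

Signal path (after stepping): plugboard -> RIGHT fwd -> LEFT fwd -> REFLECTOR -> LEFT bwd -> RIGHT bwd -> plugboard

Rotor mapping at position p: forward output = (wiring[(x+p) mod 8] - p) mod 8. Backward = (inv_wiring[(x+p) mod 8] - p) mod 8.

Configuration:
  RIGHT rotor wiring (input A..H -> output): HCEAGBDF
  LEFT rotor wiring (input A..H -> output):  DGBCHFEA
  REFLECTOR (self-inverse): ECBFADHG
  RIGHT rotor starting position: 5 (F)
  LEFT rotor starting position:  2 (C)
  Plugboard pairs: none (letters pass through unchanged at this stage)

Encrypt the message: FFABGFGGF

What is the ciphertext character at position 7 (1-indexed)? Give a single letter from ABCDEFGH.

Char 1 ('F'): step: R->6, L=2; F->plug->F->R->C->L->F->refl->D->L'->D->R'->H->plug->H
Char 2 ('F'): step: R->7, L=2; F->plug->F->R->H->L->E->refl->A->L'->B->R'->E->plug->E
Char 3 ('A'): step: R->0, L->3 (L advanced); A->plug->A->R->H->L->G->refl->H->L'->A->R'->D->plug->D
Char 4 ('B'): step: R->1, L=3; B->plug->B->R->D->L->B->refl->C->L'->C->R'->F->plug->F
Char 5 ('G'): step: R->2, L=3; G->plug->G->R->F->L->A->refl->E->L'->B->R'->E->plug->E
Char 6 ('F'): step: R->3, L=3; F->plug->F->R->E->L->F->refl->D->L'->G->R'->C->plug->C
Char 7 ('G'): step: R->4, L=3; G->plug->G->R->A->L->H->refl->G->L'->H->R'->C->plug->C

C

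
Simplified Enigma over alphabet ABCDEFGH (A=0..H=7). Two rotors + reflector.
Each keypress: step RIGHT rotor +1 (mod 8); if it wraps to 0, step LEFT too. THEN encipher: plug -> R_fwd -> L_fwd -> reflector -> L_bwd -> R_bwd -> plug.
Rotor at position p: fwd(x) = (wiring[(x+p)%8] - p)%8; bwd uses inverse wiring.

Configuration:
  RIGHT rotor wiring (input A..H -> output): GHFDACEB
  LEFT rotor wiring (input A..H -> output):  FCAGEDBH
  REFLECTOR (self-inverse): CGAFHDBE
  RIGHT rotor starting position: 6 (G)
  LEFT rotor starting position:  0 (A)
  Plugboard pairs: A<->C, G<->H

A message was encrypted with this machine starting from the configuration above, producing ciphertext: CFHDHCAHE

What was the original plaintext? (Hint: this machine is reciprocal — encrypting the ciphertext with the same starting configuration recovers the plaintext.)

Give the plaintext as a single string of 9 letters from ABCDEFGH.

Char 1 ('C'): step: R->7, L=0; C->plug->A->R->C->L->A->refl->C->L'->B->R'->F->plug->F
Char 2 ('F'): step: R->0, L->1 (L advanced); F->plug->F->R->C->L->F->refl->D->L'->D->R'->D->plug->D
Char 3 ('H'): step: R->1, L=1; H->plug->G->R->A->L->B->refl->G->L'->G->R'->A->plug->C
Char 4 ('D'): step: R->2, L=1; D->plug->D->R->A->L->B->refl->G->L'->G->R'->C->plug->A
Char 5 ('H'): step: R->3, L=1; H->plug->G->R->E->L->C->refl->A->L'->F->R'->B->plug->B
Char 6 ('C'): step: R->4, L=1; C->plug->A->R->E->L->C->refl->A->L'->F->R'->D->plug->D
Char 7 ('A'): step: R->5, L=1; A->plug->C->R->E->L->C->refl->A->L'->F->R'->A->plug->C
Char 8 ('H'): step: R->6, L=1; H->plug->G->R->C->L->F->refl->D->L'->D->R'->B->plug->B
Char 9 ('E'): step: R->7, L=1; E->plug->E->R->E->L->C->refl->A->L'->F->R'->H->plug->G

Answer: FDCABDCBG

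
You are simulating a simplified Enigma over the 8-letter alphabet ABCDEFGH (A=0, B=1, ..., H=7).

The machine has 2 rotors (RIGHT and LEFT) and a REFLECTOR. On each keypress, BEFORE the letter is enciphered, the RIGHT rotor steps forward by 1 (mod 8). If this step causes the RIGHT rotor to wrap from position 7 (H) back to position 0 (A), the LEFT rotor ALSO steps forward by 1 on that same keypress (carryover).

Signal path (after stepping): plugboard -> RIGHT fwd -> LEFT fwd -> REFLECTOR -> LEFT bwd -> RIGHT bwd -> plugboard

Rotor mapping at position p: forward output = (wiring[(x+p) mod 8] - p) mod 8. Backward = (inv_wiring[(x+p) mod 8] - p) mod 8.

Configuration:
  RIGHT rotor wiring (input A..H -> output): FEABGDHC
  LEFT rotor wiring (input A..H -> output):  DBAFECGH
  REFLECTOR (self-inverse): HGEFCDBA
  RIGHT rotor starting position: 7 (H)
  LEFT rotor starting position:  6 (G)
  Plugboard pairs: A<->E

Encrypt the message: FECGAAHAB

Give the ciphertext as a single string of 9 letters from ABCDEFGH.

Char 1 ('F'): step: R->0, L->7 (L advanced); F->plug->F->R->D->L->B->refl->G->L'->E->R'->B->plug->B
Char 2 ('E'): step: R->1, L=7; E->plug->A->R->D->L->B->refl->G->L'->E->R'->H->plug->H
Char 3 ('C'): step: R->2, L=7; C->plug->C->R->E->L->G->refl->B->L'->D->R'->G->plug->G
Char 4 ('G'): step: R->3, L=7; G->plug->G->R->B->L->E->refl->C->L'->C->R'->F->plug->F
Char 5 ('A'): step: R->4, L=7; A->plug->E->R->B->L->E->refl->C->L'->C->R'->A->plug->E
Char 6 ('A'): step: R->5, L=7; A->plug->E->R->H->L->H->refl->A->L'->A->R'->D->plug->D
Char 7 ('H'): step: R->6, L=7; H->plug->H->R->F->L->F->refl->D->L'->G->R'->D->plug->D
Char 8 ('A'): step: R->7, L=7; A->plug->E->R->C->L->C->refl->E->L'->B->R'->D->plug->D
Char 9 ('B'): step: R->0, L->0 (L advanced); B->plug->B->R->E->L->E->refl->C->L'->F->R'->A->plug->E

Answer: BHGFEDDDE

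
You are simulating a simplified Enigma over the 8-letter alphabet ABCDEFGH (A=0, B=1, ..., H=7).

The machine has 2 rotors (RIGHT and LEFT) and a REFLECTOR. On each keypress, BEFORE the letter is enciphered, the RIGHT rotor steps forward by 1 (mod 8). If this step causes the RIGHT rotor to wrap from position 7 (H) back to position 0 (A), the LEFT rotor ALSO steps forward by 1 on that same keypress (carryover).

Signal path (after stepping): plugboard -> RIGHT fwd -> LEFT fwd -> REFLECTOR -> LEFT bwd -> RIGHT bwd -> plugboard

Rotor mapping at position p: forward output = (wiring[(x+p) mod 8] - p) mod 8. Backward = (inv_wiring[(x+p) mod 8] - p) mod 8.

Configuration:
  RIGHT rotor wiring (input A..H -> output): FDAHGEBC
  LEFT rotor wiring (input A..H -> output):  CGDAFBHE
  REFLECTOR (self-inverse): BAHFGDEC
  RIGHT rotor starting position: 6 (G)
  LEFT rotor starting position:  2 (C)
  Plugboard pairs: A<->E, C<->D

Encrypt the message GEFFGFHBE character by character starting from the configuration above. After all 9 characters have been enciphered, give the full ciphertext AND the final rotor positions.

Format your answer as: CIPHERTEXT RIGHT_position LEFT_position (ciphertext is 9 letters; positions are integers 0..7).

Answer: EGDECGDDH 7 3

Derivation:
Char 1 ('G'): step: R->7, L=2; G->plug->G->R->F->L->C->refl->H->L'->D->R'->A->plug->E
Char 2 ('E'): step: R->0, L->3 (L advanced); E->plug->A->R->F->L->H->refl->C->L'->B->R'->G->plug->G
Char 3 ('F'): step: R->1, L=3; F->plug->F->R->A->L->F->refl->D->L'->G->R'->C->plug->D
Char 4 ('F'): step: R->2, L=3; F->plug->F->R->A->L->F->refl->D->L'->G->R'->A->plug->E
Char 5 ('G'): step: R->3, L=3; G->plug->G->R->A->L->F->refl->D->L'->G->R'->D->plug->C
Char 6 ('F'): step: R->4, L=3; F->plug->F->R->H->L->A->refl->B->L'->E->R'->G->plug->G
Char 7 ('H'): step: R->5, L=3; H->plug->H->R->B->L->C->refl->H->L'->F->R'->C->plug->D
Char 8 ('B'): step: R->6, L=3; B->plug->B->R->E->L->B->refl->A->L'->H->R'->C->plug->D
Char 9 ('E'): step: R->7, L=3; E->plug->A->R->D->L->E->refl->G->L'->C->R'->H->plug->H
Final: ciphertext=EGDECGDDH, RIGHT=7, LEFT=3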